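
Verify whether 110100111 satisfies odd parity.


Number of 1s: 6

No, parity error (6 ones)


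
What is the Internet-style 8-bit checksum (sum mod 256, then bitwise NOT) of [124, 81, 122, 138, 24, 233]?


Sum = 722 mod 256 = 210
Complement = 45

45


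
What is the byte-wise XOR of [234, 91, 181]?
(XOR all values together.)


XOR chain: 234 ^ 91 ^ 181 = 4

4


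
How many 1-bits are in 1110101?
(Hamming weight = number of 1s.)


Counting 1s in 1110101

5


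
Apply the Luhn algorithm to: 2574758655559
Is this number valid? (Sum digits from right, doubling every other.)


Luhn sum = 58
58 mod 10 = 8

Invalid (Luhn sum mod 10 = 8)


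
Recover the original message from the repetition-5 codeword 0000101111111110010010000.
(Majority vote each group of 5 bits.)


Groups: 00001, 01111, 11111, 00100, 10000
Majority votes: 01100

01100


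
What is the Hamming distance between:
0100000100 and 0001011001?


XOR: 0101011101
Count of 1s: 6

6


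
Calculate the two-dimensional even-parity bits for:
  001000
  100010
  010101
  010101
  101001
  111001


Row parities: 101110
Column parities: 111010

Row P: 101110, Col P: 111010, Corner: 0


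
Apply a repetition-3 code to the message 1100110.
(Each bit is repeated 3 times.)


Each bit -> 3 copies

111111000000111111000


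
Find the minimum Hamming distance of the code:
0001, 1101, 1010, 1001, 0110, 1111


Comparing all pairs, minimum distance: 1
Can detect 0 errors, correct 0 errors

1


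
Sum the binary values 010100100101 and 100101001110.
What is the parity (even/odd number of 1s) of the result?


010100100101 = 1317
100101001110 = 2382
Sum = 3699 = 111001110011
1s count = 8

even parity (8 ones in 111001110011)


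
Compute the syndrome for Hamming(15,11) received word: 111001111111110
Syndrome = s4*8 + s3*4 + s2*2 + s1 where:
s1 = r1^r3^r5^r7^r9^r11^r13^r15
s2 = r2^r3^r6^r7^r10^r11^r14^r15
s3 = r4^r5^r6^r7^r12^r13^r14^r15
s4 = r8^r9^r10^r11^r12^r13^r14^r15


s1=0, s2=1, s3=1, s4=1

Syndrome = 14 (error at position 14)


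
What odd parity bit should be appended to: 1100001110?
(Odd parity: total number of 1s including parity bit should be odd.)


Number of 1s in data: 5
Parity bit: 0

0


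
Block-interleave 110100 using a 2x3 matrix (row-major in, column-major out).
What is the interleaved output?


Matrix:
  110
  100
Read columns: 111000

111000


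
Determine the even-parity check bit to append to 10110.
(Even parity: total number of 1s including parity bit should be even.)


Number of 1s in data: 3
Parity bit: 1

1


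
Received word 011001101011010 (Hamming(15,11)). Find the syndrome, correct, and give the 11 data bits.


Syndrome = 0: no error detected

Data: 10111011010 (no errors)


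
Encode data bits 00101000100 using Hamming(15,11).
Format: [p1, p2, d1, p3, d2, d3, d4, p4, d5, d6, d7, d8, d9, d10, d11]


Parity bits: p1=0, p2=1, p3=0, p4=0

010001001000100


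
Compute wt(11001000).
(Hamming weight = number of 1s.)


Counting 1s in 11001000

3


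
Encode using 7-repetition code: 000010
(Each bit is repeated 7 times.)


Each bit -> 7 copies

000000000000000000000000000011111110000000


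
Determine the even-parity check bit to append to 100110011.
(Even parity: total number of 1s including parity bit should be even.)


Number of 1s in data: 5
Parity bit: 1

1


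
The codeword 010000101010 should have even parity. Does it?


Number of 1s: 4

Yes, parity is correct (4 ones)


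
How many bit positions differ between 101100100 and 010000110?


XOR: 111100010
Count of 1s: 5

5


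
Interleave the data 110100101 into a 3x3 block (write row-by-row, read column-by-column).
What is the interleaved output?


Matrix:
  110
  100
  101
Read columns: 111100001

111100001


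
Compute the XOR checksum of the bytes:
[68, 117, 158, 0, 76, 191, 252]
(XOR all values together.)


XOR chain: 68 ^ 117 ^ 158 ^ 0 ^ 76 ^ 191 ^ 252 = 160

160


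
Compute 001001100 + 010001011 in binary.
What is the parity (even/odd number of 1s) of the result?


001001100 = 76
010001011 = 139
Sum = 215 = 11010111
1s count = 6

even parity (6 ones in 11010111)


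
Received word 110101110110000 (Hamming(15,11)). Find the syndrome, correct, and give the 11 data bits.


Syndrome = 15: error at position 15

Data: 00110110001 (corrected bit 15)


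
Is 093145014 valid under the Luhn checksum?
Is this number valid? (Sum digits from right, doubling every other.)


Luhn sum = 25
25 mod 10 = 5

Invalid (Luhn sum mod 10 = 5)


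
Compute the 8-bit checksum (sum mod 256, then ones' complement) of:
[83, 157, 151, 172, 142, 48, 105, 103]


Sum = 961 mod 256 = 193
Complement = 62

62


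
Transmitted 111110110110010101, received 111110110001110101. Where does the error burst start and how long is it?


XOR: 000000000111100000

Burst at position 9, length 4


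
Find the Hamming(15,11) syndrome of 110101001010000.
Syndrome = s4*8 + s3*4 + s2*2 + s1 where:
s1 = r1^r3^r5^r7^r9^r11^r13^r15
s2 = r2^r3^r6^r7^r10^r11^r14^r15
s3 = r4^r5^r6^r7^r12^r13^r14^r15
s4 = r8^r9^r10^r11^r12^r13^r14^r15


s1=1, s2=1, s3=0, s4=0

Syndrome = 3 (error at position 3)


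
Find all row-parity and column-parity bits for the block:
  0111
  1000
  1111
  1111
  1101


Row parities: 11001
Column parities: 0010

Row P: 11001, Col P: 0010, Corner: 1


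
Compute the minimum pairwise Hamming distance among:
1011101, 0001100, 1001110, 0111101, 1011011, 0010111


Comparing all pairs, minimum distance: 2
Can detect 1 errors, correct 0 errors

2


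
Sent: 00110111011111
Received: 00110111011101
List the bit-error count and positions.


XOR: 00000000000010

1 error(s) at position(s): 12


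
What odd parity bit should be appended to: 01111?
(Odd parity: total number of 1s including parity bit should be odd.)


Number of 1s in data: 4
Parity bit: 1

1


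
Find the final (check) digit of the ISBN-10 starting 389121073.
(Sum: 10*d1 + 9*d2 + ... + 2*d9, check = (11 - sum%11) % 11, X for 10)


Weighted sum: 225
225 mod 11 = 5

Check digit: 6


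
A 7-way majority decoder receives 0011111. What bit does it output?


Ones: 5 out of 7
Threshold: 4

1 (5/7 voted 1)


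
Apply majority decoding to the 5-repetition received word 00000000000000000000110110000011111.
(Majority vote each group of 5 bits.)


Groups: 00000, 00000, 00000, 00000, 11011, 00000, 11111
Majority votes: 0000101

0000101


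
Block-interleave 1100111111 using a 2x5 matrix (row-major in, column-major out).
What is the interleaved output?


Matrix:
  11001
  11111
Read columns: 1111010111

1111010111


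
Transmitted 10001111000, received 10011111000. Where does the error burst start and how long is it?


XOR: 00010000000

Burst at position 3, length 1


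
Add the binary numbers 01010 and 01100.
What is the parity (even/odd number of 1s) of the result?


01010 = 10
01100 = 12
Sum = 22 = 10110
1s count = 3

odd parity (3 ones in 10110)


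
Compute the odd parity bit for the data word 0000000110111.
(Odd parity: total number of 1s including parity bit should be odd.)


Number of 1s in data: 5
Parity bit: 0

0


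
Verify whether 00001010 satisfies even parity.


Number of 1s: 2

Yes, parity is correct (2 ones)


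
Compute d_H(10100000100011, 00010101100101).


XOR: 10110101000110
Count of 1s: 7

7


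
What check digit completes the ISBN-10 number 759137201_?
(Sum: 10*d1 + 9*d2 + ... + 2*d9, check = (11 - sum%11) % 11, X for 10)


Weighted sum: 257
257 mod 11 = 4

Check digit: 7


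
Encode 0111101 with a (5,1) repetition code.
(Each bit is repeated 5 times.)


Each bit -> 5 copies

00000111111111111111111110000011111


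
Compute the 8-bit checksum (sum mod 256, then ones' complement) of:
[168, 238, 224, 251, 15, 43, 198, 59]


Sum = 1196 mod 256 = 172
Complement = 83

83


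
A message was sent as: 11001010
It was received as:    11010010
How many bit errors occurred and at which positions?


XOR: 00011000

2 error(s) at position(s): 3, 4


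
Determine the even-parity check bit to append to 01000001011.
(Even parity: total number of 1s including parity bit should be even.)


Number of 1s in data: 4
Parity bit: 0

0


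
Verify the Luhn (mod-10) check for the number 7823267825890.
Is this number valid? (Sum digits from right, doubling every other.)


Luhn sum = 61
61 mod 10 = 1

Invalid (Luhn sum mod 10 = 1)


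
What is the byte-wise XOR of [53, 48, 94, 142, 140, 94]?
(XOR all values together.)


XOR chain: 53 ^ 48 ^ 94 ^ 142 ^ 140 ^ 94 = 7

7


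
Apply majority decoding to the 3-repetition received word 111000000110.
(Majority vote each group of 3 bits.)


Groups: 111, 000, 000, 110
Majority votes: 1001

1001


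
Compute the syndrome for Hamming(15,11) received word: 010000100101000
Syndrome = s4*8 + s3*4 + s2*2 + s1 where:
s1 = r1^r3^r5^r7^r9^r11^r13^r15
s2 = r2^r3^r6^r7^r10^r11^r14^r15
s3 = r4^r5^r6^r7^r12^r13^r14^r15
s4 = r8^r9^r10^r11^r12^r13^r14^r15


s1=1, s2=1, s3=0, s4=0

Syndrome = 3 (error at position 3)


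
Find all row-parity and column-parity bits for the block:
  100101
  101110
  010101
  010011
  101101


Row parities: 10110
Column parities: 100000

Row P: 10110, Col P: 100000, Corner: 1


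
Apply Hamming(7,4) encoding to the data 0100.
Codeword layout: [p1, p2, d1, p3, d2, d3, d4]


Parity bits: p1=1, p2=0, p3=1

1001100


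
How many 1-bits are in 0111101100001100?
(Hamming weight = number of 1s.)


Counting 1s in 0111101100001100

8


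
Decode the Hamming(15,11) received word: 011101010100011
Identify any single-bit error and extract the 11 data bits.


Syndrome = 0: no error detected

Data: 10100100011 (no errors)


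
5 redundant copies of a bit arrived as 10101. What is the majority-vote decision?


Ones: 3 out of 5
Threshold: 3

1 (3/5 voted 1)


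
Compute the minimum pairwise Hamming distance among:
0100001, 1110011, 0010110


Comparing all pairs, minimum distance: 3
Can detect 2 errors, correct 1 errors

3


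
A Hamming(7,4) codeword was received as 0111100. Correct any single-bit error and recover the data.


Syndrome = 0: no error detected

Data: 1100 (no errors)


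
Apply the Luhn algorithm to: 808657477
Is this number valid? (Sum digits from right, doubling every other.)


Luhn sum = 45
45 mod 10 = 5

Invalid (Luhn sum mod 10 = 5)


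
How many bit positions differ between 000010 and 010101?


XOR: 010111
Count of 1s: 4

4


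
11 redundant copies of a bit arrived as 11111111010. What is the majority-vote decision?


Ones: 9 out of 11
Threshold: 6

1 (9/11 voted 1)


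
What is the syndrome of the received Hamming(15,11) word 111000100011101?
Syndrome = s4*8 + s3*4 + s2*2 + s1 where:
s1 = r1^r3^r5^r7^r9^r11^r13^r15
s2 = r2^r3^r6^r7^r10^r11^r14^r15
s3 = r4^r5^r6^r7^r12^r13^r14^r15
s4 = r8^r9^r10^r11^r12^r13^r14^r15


s1=0, s2=1, s3=0, s4=0

Syndrome = 2 (error at position 2)


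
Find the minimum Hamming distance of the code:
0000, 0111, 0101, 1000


Comparing all pairs, minimum distance: 1
Can detect 0 errors, correct 0 errors

1


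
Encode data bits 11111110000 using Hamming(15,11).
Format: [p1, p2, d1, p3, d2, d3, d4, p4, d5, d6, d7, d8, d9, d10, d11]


Parity bits: p1=1, p2=1, p3=1, p4=1

111111111110000


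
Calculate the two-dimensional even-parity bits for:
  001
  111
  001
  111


Row parities: 1111
Column parities: 000

Row P: 1111, Col P: 000, Corner: 0


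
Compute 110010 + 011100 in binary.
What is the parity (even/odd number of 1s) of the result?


110010 = 50
011100 = 28
Sum = 78 = 1001110
1s count = 4

even parity (4 ones in 1001110)


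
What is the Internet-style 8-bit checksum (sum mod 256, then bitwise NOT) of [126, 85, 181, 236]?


Sum = 628 mod 256 = 116
Complement = 139

139


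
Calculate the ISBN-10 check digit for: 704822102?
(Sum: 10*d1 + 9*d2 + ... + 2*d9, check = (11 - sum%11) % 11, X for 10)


Weighted sum: 188
188 mod 11 = 1

Check digit: X


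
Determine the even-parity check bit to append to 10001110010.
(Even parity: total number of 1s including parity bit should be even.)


Number of 1s in data: 5
Parity bit: 1

1


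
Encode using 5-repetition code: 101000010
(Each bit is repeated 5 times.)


Each bit -> 5 copies

111110000011111000000000000000000001111100000


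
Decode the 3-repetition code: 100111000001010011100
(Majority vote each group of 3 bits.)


Groups: 100, 111, 000, 001, 010, 011, 100
Majority votes: 0100010

0100010


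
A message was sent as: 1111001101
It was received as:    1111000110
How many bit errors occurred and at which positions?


XOR: 0000001011

3 error(s) at position(s): 6, 8, 9


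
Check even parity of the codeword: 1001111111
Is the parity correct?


Number of 1s: 8

Yes, parity is correct (8 ones)


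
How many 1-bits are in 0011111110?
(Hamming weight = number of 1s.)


Counting 1s in 0011111110

7


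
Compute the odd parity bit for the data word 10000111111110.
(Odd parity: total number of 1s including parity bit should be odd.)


Number of 1s in data: 9
Parity bit: 0

0


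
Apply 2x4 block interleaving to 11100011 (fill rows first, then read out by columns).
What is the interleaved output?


Matrix:
  1110
  0011
Read columns: 10101101

10101101


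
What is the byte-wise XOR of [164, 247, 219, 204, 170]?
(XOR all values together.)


XOR chain: 164 ^ 247 ^ 219 ^ 204 ^ 170 = 238

238


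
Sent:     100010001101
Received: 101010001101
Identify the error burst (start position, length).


XOR: 001000000000

Burst at position 2, length 1


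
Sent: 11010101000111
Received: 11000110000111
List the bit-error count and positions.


XOR: 00010011000000

3 error(s) at position(s): 3, 6, 7


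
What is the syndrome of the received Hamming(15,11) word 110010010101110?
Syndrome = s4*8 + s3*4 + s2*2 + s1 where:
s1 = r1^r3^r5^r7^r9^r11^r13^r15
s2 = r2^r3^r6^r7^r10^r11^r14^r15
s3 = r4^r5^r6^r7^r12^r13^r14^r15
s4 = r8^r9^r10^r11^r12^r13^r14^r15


s1=1, s2=1, s3=0, s4=1

Syndrome = 11 (error at position 11)


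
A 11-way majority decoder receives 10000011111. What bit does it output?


Ones: 6 out of 11
Threshold: 6

1 (6/11 voted 1)


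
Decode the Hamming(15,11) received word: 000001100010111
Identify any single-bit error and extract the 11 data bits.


Syndrome = 6: error at position 6

Data: 00010010111 (corrected bit 6)


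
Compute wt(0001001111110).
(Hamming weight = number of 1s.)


Counting 1s in 0001001111110

7


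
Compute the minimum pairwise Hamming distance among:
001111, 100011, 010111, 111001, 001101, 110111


Comparing all pairs, minimum distance: 1
Can detect 0 errors, correct 0 errors

1


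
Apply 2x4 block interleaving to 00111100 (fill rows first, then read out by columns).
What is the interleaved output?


Matrix:
  0011
  1100
Read columns: 01011010

01011010


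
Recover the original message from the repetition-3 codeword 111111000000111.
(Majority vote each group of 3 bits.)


Groups: 111, 111, 000, 000, 111
Majority votes: 11001

11001


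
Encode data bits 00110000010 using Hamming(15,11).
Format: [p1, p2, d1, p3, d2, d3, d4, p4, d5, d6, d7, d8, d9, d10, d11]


Parity bits: p1=1, p2=1, p3=1, p4=1

110101110000010


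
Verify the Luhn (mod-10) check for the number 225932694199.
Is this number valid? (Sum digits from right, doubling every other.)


Luhn sum = 63
63 mod 10 = 3

Invalid (Luhn sum mod 10 = 3)


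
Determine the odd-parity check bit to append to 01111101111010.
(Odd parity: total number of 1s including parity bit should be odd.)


Number of 1s in data: 10
Parity bit: 1

1


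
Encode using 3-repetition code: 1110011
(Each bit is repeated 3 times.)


Each bit -> 3 copies

111111111000000111111


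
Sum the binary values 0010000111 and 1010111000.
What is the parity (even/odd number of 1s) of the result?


0010000111 = 135
1010111000 = 696
Sum = 831 = 1100111111
1s count = 8

even parity (8 ones in 1100111111)


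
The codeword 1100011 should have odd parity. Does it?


Number of 1s: 4

No, parity error (4 ones)


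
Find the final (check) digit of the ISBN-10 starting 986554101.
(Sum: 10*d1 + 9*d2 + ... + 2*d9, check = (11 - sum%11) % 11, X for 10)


Weighted sum: 301
301 mod 11 = 4

Check digit: 7


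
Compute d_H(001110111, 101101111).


XOR: 100011000
Count of 1s: 3

3


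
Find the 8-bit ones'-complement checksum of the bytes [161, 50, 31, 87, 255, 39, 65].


Sum = 688 mod 256 = 176
Complement = 79

79


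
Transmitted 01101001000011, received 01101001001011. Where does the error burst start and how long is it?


XOR: 00000000001000

Burst at position 10, length 1


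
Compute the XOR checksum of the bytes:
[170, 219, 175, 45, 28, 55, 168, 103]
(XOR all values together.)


XOR chain: 170 ^ 219 ^ 175 ^ 45 ^ 28 ^ 55 ^ 168 ^ 103 = 23

23


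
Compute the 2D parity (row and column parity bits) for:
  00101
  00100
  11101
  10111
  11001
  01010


Row parities: 010010
Column parities: 11000

Row P: 010010, Col P: 11000, Corner: 0


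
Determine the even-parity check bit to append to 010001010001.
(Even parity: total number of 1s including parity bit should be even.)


Number of 1s in data: 4
Parity bit: 0

0


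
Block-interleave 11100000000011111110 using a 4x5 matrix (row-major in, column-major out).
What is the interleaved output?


Matrix:
  11100
  00000
  00111
  11110
Read columns: 10011001101100110010

10011001101100110010


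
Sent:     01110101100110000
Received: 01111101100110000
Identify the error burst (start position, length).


XOR: 00001000000000000

Burst at position 4, length 1


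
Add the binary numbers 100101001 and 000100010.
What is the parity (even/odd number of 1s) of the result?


100101001 = 297
000100010 = 34
Sum = 331 = 101001011
1s count = 5

odd parity (5 ones in 101001011)


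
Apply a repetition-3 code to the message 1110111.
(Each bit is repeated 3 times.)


Each bit -> 3 copies

111111111000111111111


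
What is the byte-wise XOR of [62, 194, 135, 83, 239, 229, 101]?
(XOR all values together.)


XOR chain: 62 ^ 194 ^ 135 ^ 83 ^ 239 ^ 229 ^ 101 = 71

71


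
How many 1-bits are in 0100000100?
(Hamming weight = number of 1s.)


Counting 1s in 0100000100

2


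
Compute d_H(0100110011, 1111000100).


XOR: 1011110111
Count of 1s: 8

8


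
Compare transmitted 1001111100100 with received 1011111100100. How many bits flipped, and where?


XOR: 0010000000000

1 error(s) at position(s): 2


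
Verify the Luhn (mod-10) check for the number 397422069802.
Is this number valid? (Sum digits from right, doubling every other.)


Luhn sum = 55
55 mod 10 = 5

Invalid (Luhn sum mod 10 = 5)


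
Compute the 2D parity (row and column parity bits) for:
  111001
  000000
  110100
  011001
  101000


Row parities: 00110
Column parities: 111100

Row P: 00110, Col P: 111100, Corner: 0


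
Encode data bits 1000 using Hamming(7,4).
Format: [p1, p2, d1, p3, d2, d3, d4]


Parity bits: p1=1, p2=1, p3=0

1110000


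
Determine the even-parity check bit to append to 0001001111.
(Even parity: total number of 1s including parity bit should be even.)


Number of 1s in data: 5
Parity bit: 1

1


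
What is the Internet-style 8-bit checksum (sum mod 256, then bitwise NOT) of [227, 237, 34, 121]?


Sum = 619 mod 256 = 107
Complement = 148

148


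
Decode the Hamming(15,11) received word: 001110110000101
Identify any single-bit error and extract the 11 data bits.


Syndrome = 15: error at position 15

Data: 11010000100 (corrected bit 15)


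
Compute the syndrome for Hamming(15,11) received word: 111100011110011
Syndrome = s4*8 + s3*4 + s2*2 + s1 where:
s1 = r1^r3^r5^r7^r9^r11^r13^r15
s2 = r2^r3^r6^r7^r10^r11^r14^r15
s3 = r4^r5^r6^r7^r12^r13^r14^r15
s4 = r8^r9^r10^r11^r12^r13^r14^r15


s1=1, s2=0, s3=1, s4=0

Syndrome = 5 (error at position 5)


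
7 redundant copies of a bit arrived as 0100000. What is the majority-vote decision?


Ones: 1 out of 7
Threshold: 4

0 (1/7 voted 1)


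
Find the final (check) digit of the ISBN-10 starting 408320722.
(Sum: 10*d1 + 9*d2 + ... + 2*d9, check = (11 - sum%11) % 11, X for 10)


Weighted sum: 175
175 mod 11 = 10

Check digit: 1


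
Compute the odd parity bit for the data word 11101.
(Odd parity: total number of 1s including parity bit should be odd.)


Number of 1s in data: 4
Parity bit: 1

1


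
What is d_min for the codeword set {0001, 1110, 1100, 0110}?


Comparing all pairs, minimum distance: 1
Can detect 0 errors, correct 0 errors

1


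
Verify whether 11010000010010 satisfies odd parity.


Number of 1s: 5

Yes, parity is correct (5 ones)


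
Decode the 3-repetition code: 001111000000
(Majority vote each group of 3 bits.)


Groups: 001, 111, 000, 000
Majority votes: 0100

0100


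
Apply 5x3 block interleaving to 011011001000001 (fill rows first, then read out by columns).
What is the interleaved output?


Matrix:
  011
  011
  001
  000
  001
Read columns: 000001100011101

000001100011101


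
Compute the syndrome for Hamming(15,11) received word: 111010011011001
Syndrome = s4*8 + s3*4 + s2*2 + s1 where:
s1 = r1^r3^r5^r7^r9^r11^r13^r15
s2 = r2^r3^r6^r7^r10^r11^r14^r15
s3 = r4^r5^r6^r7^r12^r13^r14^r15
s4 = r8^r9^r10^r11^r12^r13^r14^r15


s1=0, s2=0, s3=1, s4=1

Syndrome = 12 (error at position 12)


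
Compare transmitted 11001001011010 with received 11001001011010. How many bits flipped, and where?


XOR: 00000000000000

0 errors (received matches sent)


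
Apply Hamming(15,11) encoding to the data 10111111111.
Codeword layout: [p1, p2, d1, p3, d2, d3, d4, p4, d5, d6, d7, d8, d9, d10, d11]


Parity bits: p1=0, p2=1, p3=0, p4=1

011001111111111


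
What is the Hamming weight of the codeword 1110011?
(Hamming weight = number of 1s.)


Counting 1s in 1110011

5


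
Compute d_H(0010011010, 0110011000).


XOR: 0100000010
Count of 1s: 2

2


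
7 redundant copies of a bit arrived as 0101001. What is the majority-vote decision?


Ones: 3 out of 7
Threshold: 4

0 (3/7 voted 1)


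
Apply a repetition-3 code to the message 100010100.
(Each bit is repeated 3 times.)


Each bit -> 3 copies

111000000000111000111000000


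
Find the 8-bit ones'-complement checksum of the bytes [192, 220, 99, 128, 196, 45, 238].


Sum = 1118 mod 256 = 94
Complement = 161

161


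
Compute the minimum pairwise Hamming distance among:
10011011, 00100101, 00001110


Comparing all pairs, minimum distance: 4
Can detect 3 errors, correct 1 errors

4


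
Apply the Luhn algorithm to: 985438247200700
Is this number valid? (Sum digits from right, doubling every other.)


Luhn sum = 67
67 mod 10 = 7

Invalid (Luhn sum mod 10 = 7)


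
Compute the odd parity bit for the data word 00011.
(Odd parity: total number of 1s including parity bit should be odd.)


Number of 1s in data: 2
Parity bit: 1

1


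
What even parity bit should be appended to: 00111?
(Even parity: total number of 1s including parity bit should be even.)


Number of 1s in data: 3
Parity bit: 1

1


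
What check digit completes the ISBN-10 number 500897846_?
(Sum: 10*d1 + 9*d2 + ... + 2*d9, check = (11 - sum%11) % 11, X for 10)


Weighted sum: 251
251 mod 11 = 9

Check digit: 2


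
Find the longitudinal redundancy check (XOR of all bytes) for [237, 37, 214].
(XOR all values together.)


XOR chain: 237 ^ 37 ^ 214 = 30

30


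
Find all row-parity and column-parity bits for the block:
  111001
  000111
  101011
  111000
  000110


Row parities: 01010
Column parities: 101011

Row P: 01010, Col P: 101011, Corner: 0


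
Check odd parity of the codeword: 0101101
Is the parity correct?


Number of 1s: 4

No, parity error (4 ones)


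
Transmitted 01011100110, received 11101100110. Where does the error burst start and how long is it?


XOR: 10110000000

Burst at position 0, length 4


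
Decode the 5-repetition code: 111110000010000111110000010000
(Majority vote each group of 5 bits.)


Groups: 11111, 00000, 10000, 11111, 00000, 10000
Majority votes: 100100

100100


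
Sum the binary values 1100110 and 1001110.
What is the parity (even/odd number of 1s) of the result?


1100110 = 102
1001110 = 78
Sum = 180 = 10110100
1s count = 4

even parity (4 ones in 10110100)


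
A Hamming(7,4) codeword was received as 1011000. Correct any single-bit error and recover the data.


Syndrome = 6: error at position 6

Data: 1010 (corrected bit 6)


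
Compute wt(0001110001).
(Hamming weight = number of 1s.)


Counting 1s in 0001110001

4


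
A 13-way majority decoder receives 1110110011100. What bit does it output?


Ones: 8 out of 13
Threshold: 7

1 (8/13 voted 1)


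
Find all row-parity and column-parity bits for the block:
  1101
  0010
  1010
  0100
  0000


Row parities: 11010
Column parities: 0001

Row P: 11010, Col P: 0001, Corner: 1


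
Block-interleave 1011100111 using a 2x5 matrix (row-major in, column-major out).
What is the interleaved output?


Matrix:
  10111
  00111
Read columns: 1000111111

1000111111


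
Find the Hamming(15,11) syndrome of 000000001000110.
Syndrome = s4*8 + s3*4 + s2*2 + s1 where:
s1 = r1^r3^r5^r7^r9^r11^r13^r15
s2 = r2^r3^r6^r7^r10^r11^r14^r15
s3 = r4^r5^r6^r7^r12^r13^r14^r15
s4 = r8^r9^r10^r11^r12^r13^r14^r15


s1=0, s2=1, s3=0, s4=1

Syndrome = 10 (error at position 10)


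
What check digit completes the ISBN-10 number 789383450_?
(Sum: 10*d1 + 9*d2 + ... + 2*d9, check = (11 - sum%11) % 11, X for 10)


Weighted sum: 329
329 mod 11 = 10

Check digit: 1


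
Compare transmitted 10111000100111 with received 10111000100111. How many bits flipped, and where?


XOR: 00000000000000

0 errors (received matches sent)


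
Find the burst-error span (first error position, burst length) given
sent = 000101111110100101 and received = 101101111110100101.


XOR: 101000000000000000

Burst at position 0, length 3


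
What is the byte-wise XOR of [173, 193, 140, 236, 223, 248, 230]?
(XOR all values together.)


XOR chain: 173 ^ 193 ^ 140 ^ 236 ^ 223 ^ 248 ^ 230 = 205

205


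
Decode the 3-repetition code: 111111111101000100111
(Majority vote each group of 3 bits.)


Groups: 111, 111, 111, 101, 000, 100, 111
Majority votes: 1111001

1111001


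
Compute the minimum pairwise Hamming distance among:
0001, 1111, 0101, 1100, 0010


Comparing all pairs, minimum distance: 1
Can detect 0 errors, correct 0 errors

1


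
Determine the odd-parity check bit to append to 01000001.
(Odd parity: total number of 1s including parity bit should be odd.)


Number of 1s in data: 2
Parity bit: 1

1


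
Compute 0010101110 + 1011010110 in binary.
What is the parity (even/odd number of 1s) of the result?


0010101110 = 174
1011010110 = 726
Sum = 900 = 1110000100
1s count = 4

even parity (4 ones in 1110000100)


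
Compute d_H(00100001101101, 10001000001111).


XOR: 10101001100010
Count of 1s: 6

6


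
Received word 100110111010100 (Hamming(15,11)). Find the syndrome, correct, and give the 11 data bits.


Syndrome = 0: no error detected

Data: 01011010100 (no errors)


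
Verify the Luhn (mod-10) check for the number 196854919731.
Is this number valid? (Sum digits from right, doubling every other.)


Luhn sum = 60
60 mod 10 = 0

Valid (Luhn sum mod 10 = 0)


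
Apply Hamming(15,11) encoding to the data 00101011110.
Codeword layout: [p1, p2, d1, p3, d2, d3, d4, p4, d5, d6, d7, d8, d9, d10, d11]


Parity bits: p1=1, p2=1, p3=0, p4=1

110001011011110


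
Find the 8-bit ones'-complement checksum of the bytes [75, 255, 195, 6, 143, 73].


Sum = 747 mod 256 = 235
Complement = 20

20


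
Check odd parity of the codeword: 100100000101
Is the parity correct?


Number of 1s: 4

No, parity error (4 ones)


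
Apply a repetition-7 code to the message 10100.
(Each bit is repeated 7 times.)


Each bit -> 7 copies

11111110000000111111100000000000000


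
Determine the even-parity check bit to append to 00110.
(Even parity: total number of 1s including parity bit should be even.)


Number of 1s in data: 2
Parity bit: 0

0


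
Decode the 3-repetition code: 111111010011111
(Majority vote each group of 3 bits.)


Groups: 111, 111, 010, 011, 111
Majority votes: 11011

11011


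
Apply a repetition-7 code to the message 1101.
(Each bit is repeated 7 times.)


Each bit -> 7 copies

1111111111111100000001111111


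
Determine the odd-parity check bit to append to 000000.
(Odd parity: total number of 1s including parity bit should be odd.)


Number of 1s in data: 0
Parity bit: 1

1


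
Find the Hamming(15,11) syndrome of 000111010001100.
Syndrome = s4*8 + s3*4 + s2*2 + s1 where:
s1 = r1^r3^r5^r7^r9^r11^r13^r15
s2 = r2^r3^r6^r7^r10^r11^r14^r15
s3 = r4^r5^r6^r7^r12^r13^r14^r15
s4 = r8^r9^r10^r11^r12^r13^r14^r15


s1=0, s2=1, s3=1, s4=1

Syndrome = 14 (error at position 14)


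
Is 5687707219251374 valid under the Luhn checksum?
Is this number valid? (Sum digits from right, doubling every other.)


Luhn sum = 67
67 mod 10 = 7

Invalid (Luhn sum mod 10 = 7)


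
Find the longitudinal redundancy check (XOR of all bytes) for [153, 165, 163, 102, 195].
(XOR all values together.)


XOR chain: 153 ^ 165 ^ 163 ^ 102 ^ 195 = 58

58


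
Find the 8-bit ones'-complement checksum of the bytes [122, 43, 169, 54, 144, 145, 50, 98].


Sum = 825 mod 256 = 57
Complement = 198

198


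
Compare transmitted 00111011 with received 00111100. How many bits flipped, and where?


XOR: 00000111

3 error(s) at position(s): 5, 6, 7


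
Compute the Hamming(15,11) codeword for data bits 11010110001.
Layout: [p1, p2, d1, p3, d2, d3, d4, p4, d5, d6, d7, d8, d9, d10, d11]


Parity bits: p1=1, p2=1, p3=1, p4=1

111110110110001


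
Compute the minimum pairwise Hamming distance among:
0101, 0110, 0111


Comparing all pairs, minimum distance: 1
Can detect 0 errors, correct 0 errors

1


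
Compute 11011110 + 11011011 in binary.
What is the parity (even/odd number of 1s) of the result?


11011110 = 222
11011011 = 219
Sum = 441 = 110111001
1s count = 6

even parity (6 ones in 110111001)


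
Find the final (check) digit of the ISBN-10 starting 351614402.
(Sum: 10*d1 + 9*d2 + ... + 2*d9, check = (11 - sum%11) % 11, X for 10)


Weighted sum: 171
171 mod 11 = 6

Check digit: 5


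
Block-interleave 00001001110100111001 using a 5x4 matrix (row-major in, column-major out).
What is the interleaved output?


Matrix:
  0000
  1001
  1101
  0011
  1001
Read columns: 01101001000001001111

01101001000001001111


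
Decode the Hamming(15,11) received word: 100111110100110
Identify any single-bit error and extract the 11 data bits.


Syndrome = 0: no error detected

Data: 01110100110 (no errors)


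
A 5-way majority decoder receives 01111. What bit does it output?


Ones: 4 out of 5
Threshold: 3

1 (4/5 voted 1)


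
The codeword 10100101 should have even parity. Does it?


Number of 1s: 4

Yes, parity is correct (4 ones)


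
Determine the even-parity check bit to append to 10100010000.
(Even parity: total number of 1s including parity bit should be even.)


Number of 1s in data: 3
Parity bit: 1

1


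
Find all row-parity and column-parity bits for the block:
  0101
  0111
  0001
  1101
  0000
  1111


Row parities: 011100
Column parities: 0001

Row P: 011100, Col P: 0001, Corner: 1


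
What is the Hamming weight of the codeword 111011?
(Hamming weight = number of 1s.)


Counting 1s in 111011

5


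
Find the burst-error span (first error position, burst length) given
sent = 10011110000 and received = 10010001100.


XOR: 00001111100

Burst at position 4, length 5


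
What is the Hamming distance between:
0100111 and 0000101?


XOR: 0100010
Count of 1s: 2

2


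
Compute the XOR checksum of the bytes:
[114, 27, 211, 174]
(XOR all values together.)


XOR chain: 114 ^ 27 ^ 211 ^ 174 = 20

20


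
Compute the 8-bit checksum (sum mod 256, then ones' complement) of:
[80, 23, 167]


Sum = 270 mod 256 = 14
Complement = 241

241


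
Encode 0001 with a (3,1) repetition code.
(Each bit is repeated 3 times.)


Each bit -> 3 copies

000000000111


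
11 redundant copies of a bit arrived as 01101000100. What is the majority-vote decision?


Ones: 4 out of 11
Threshold: 6

0 (4/11 voted 1)


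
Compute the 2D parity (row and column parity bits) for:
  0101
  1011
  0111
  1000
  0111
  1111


Row parities: 011110
Column parities: 1001

Row P: 011110, Col P: 1001, Corner: 0


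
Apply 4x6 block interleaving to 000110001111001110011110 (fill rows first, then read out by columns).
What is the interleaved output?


Matrix:
  000110
  001111
  001110
  011110
Read columns: 000000010111111111110100

000000010111111111110100


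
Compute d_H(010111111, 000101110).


XOR: 010010001
Count of 1s: 3

3


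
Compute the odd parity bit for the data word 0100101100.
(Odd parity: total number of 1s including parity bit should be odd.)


Number of 1s in data: 4
Parity bit: 1

1


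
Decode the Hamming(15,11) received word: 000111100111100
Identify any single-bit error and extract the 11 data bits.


Syndrome = 0: no error detected

Data: 01110111100 (no errors)


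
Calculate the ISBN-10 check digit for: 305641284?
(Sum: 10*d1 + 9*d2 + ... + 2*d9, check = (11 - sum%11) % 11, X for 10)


Weighted sum: 181
181 mod 11 = 5

Check digit: 6


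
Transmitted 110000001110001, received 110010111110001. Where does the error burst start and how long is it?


XOR: 000010110000000

Burst at position 4, length 4


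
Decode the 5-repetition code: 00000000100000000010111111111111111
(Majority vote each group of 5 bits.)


Groups: 00000, 00010, 00000, 00010, 11111, 11111, 11111
Majority votes: 0000111

0000111


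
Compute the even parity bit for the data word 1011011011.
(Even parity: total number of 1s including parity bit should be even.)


Number of 1s in data: 7
Parity bit: 1

1


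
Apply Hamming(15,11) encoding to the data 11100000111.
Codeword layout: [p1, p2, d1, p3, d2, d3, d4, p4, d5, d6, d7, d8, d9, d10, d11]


Parity bits: p1=0, p2=0, p3=1, p4=1

001111010000111


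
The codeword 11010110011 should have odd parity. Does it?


Number of 1s: 7

Yes, parity is correct (7 ones)


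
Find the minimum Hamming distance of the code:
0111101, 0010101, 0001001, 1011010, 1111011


Comparing all pairs, minimum distance: 2
Can detect 1 errors, correct 0 errors

2


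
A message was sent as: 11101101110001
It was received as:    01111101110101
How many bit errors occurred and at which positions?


XOR: 10010000000100

3 error(s) at position(s): 0, 3, 11


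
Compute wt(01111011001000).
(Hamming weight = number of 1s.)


Counting 1s in 01111011001000

7


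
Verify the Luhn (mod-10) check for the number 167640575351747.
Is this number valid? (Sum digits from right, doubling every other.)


Luhn sum = 68
68 mod 10 = 8

Invalid (Luhn sum mod 10 = 8)


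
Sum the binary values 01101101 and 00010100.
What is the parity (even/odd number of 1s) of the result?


01101101 = 109
00010100 = 20
Sum = 129 = 10000001
1s count = 2

even parity (2 ones in 10000001)


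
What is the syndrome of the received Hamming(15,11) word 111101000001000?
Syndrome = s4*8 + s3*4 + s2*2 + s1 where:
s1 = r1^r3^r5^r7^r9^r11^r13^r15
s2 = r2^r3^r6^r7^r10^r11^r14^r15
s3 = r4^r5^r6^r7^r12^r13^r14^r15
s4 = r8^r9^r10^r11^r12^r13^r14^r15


s1=0, s2=1, s3=1, s4=1

Syndrome = 14 (error at position 14)


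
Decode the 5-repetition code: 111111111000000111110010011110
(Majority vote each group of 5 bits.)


Groups: 11111, 11110, 00000, 11111, 00100, 11110
Majority votes: 110101

110101


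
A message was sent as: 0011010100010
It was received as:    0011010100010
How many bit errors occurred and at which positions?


XOR: 0000000000000

0 errors (received matches sent)


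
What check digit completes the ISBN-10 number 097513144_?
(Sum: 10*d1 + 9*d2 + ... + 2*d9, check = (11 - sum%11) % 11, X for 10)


Weighted sum: 217
217 mod 11 = 8

Check digit: 3


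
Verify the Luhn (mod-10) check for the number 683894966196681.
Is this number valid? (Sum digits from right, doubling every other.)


Luhn sum = 86
86 mod 10 = 6

Invalid (Luhn sum mod 10 = 6)


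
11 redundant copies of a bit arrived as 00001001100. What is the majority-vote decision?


Ones: 3 out of 11
Threshold: 6

0 (3/11 voted 1)


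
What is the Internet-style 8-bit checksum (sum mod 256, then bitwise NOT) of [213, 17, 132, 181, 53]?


Sum = 596 mod 256 = 84
Complement = 171

171


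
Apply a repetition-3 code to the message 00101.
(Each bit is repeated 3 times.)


Each bit -> 3 copies

000000111000111


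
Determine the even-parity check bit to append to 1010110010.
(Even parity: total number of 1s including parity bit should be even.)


Number of 1s in data: 5
Parity bit: 1

1


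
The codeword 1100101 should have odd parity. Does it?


Number of 1s: 4

No, parity error (4 ones)


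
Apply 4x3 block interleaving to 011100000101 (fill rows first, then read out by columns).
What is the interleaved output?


Matrix:
  011
  100
  000
  101
Read columns: 010110001001

010110001001


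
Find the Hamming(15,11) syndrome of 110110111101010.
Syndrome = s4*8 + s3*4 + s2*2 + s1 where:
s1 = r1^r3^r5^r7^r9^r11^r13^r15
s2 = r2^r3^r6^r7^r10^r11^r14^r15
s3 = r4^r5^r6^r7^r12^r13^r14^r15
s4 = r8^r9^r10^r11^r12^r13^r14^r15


s1=0, s2=0, s3=1, s4=1

Syndrome = 12 (error at position 12)


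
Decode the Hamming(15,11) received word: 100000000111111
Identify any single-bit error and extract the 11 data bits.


Syndrome = 0: no error detected

Data: 00000111111 (no errors)


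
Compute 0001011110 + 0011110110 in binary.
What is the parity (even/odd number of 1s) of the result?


0001011110 = 94
0011110110 = 246
Sum = 340 = 101010100
1s count = 4

even parity (4 ones in 101010100)


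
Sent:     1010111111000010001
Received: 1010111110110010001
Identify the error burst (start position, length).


XOR: 0000000001110000000

Burst at position 9, length 3


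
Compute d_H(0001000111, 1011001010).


XOR: 1010001101
Count of 1s: 5

5


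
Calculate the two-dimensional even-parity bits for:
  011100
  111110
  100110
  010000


Row parities: 1111
Column parities: 010100

Row P: 1111, Col P: 010100, Corner: 0


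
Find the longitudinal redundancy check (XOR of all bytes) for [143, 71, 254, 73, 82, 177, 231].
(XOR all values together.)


XOR chain: 143 ^ 71 ^ 254 ^ 73 ^ 82 ^ 177 ^ 231 = 123

123


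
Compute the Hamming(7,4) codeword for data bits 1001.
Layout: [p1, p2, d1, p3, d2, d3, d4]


Parity bits: p1=0, p2=0, p3=1

0011001


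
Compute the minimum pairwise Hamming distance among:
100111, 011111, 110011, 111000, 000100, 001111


Comparing all pairs, minimum distance: 1
Can detect 0 errors, correct 0 errors

1


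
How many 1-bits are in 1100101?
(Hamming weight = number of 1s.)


Counting 1s in 1100101

4


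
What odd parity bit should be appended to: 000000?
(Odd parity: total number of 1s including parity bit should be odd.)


Number of 1s in data: 0
Parity bit: 1

1
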